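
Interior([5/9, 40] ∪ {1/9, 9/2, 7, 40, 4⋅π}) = (5/9, 40)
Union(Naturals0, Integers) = Integers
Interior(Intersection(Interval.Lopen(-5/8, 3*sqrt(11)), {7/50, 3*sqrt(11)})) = EmptySet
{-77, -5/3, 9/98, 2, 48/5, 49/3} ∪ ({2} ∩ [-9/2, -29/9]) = {-77, -5/3, 9/98, 2, 48/5, 49/3}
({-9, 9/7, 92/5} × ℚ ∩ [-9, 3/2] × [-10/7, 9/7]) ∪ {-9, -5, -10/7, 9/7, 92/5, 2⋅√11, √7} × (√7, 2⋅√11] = ({-9, 9/7} × (ℚ ∩ [-10/7, 9/7])) ∪ ({-9, -5, -10/7, 9/7, 92/5, 2⋅√11, √7} × (√7, 2⋅√11])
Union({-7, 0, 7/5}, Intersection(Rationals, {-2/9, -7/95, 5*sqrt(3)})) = {-7, -2/9, -7/95, 0, 7/5}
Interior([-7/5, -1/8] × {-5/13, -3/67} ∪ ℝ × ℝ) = ℝ × ℝ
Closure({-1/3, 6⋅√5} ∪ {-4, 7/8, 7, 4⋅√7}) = {-4, -1/3, 7/8, 7, 6⋅√5, 4⋅√7}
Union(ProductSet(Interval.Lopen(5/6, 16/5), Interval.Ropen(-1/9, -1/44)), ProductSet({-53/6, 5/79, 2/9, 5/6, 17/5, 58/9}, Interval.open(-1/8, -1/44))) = Union(ProductSet({-53/6, 5/79, 2/9, 5/6, 17/5, 58/9}, Interval.open(-1/8, -1/44)), ProductSet(Interval.Lopen(5/6, 16/5), Interval.Ropen(-1/9, -1/44)))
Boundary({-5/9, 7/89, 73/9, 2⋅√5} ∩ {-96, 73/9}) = {73/9}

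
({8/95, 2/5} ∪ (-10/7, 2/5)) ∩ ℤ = {-1, 0}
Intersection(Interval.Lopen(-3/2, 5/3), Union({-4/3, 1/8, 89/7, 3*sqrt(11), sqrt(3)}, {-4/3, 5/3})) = {-4/3, 1/8, 5/3}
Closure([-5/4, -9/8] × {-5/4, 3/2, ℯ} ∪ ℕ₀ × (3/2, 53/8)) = (ℕ₀ × [3/2, 53/8]) ∪ ([-5/4, -9/8] × {-5/4, 3/2, ℯ})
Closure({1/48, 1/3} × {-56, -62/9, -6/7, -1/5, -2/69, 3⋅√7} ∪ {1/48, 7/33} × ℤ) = ({1/48, 7/33} × ℤ) ∪ ({1/48, 1/3} × {-56, -62/9, -6/7, -1/5, -2/69, 3⋅√7})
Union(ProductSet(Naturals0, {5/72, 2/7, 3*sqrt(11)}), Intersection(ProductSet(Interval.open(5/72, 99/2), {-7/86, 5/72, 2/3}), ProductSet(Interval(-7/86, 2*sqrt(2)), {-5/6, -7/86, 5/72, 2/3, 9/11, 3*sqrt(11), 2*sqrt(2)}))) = Union(ProductSet(Interval.Lopen(5/72, 2*sqrt(2)), {-7/86, 5/72, 2/3}), ProductSet(Naturals0, {5/72, 2/7, 3*sqrt(11)}))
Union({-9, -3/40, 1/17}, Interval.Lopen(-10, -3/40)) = Union({1/17}, Interval.Lopen(-10, -3/40))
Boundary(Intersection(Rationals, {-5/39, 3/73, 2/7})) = {-5/39, 3/73, 2/7}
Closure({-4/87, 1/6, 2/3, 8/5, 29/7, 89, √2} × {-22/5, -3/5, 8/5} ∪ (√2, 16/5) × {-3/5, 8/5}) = ([√2, 16/5] × {-3/5, 8/5}) ∪ ({-4/87, 1/6, 2/3, 8/5, 29/7, 89, √2} × {-22/5, -3/5, 8/5})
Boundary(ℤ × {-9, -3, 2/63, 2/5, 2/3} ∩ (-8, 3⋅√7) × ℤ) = {-7, -6, …, 7} × {-9, -3}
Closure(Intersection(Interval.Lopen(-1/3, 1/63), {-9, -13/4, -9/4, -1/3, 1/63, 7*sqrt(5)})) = {1/63}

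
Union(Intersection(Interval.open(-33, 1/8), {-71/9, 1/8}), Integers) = Union({-71/9}, Integers)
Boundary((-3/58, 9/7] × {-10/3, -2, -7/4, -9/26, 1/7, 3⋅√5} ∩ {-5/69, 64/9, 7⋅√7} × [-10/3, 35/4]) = ∅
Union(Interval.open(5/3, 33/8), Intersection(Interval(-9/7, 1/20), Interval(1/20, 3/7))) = Union({1/20}, Interval.open(5/3, 33/8))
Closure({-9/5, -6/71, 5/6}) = {-9/5, -6/71, 5/6}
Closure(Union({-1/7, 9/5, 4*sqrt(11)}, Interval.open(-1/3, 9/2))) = Union({4*sqrt(11)}, Interval(-1/3, 9/2))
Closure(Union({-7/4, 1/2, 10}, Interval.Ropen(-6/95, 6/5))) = Union({-7/4, 10}, Interval(-6/95, 6/5))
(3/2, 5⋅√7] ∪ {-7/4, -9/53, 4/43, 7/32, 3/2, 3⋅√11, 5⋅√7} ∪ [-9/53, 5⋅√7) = {-7/4} ∪ [-9/53, 5⋅√7]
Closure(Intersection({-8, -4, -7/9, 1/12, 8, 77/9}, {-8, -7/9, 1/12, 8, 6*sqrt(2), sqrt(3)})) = {-8, -7/9, 1/12, 8}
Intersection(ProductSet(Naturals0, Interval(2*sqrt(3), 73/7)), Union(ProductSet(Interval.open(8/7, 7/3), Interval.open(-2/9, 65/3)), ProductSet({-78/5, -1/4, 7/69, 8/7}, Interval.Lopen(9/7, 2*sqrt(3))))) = ProductSet(Range(2, 3, 1), Interval(2*sqrt(3), 73/7))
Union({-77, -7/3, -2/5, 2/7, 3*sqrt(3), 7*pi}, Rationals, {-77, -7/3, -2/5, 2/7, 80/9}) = Union({3*sqrt(3), 7*pi}, Rationals)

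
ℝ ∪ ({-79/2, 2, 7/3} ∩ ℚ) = ℝ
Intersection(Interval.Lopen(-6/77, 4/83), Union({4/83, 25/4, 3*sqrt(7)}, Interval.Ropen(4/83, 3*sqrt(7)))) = {4/83}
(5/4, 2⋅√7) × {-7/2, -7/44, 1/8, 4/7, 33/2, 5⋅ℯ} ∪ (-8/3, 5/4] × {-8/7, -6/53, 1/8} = ((-8/3, 5/4] × {-8/7, -6/53, 1/8}) ∪ ((5/4, 2⋅√7) × {-7/2, -7/44, 1/8, 4/7, 33/2, 5⋅ℯ})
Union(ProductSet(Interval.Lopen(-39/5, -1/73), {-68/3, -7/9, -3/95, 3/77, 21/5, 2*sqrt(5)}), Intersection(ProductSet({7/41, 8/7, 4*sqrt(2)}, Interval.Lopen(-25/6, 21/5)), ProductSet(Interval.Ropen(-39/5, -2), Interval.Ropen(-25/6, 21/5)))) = ProductSet(Interval.Lopen(-39/5, -1/73), {-68/3, -7/9, -3/95, 3/77, 21/5, 2*sqrt(5)})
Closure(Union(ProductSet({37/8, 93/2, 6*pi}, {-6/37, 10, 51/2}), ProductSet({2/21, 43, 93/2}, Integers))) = Union(ProductSet({2/21, 43, 93/2}, Integers), ProductSet({37/8, 93/2, 6*pi}, {-6/37, 10, 51/2}))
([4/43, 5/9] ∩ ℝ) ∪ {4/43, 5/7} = [4/43, 5/9] ∪ {5/7}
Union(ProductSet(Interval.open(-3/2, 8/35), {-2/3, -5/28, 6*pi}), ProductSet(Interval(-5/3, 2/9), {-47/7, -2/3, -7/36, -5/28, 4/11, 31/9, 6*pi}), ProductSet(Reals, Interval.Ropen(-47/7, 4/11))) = Union(ProductSet(Interval(-5/3, 2/9), {-47/7, -2/3, -7/36, -5/28, 4/11, 31/9, 6*pi}), ProductSet(Interval.open(-3/2, 8/35), {-2/3, -5/28, 6*pi}), ProductSet(Reals, Interval.Ropen(-47/7, 4/11)))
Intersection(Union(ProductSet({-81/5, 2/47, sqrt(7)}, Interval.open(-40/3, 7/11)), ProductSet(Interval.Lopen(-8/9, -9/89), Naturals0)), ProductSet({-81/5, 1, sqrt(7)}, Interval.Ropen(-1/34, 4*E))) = ProductSet({-81/5, sqrt(7)}, Interval.Ropen(-1/34, 7/11))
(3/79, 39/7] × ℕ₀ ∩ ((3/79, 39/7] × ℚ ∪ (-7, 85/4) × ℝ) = (3/79, 39/7] × ℕ₀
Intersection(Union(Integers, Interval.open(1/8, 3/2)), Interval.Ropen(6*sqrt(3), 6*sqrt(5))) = Range(11, 14, 1)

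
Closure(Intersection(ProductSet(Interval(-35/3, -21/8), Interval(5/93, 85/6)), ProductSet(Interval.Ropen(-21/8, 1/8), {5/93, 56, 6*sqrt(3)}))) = ProductSet({-21/8}, {5/93, 6*sqrt(3)})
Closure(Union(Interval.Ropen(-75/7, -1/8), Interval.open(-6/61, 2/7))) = Union(Interval(-75/7, -1/8), Interval(-6/61, 2/7))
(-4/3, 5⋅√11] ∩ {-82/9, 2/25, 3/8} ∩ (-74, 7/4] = {2/25, 3/8}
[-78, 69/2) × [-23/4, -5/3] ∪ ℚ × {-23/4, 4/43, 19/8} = (ℚ × {-23/4, 4/43, 19/8}) ∪ ([-78, 69/2) × [-23/4, -5/3])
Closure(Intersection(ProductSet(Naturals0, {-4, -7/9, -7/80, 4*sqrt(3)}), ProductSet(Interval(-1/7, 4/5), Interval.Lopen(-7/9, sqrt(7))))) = ProductSet(Range(0, 1, 1), {-7/80})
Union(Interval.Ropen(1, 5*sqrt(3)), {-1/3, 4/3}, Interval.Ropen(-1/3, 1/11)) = Union(Interval.Ropen(-1/3, 1/11), Interval.Ropen(1, 5*sqrt(3)))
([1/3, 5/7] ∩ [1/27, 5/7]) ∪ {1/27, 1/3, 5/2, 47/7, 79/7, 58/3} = {1/27, 5/2, 47/7, 79/7, 58/3} ∪ [1/3, 5/7]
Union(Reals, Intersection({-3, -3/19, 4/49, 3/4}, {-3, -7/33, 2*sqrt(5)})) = Reals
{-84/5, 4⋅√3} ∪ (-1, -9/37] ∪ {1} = {-84/5, 1, 4⋅√3} ∪ (-1, -9/37]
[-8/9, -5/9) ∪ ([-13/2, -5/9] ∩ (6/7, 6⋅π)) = [-8/9, -5/9)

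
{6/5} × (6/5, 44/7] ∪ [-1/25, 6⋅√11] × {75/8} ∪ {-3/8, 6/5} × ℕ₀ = ({-3/8, 6/5} × ℕ₀) ∪ ({6/5} × (6/5, 44/7]) ∪ ([-1/25, 6⋅√11] × {75/8})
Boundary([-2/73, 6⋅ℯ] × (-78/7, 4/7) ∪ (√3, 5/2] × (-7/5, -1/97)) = ({-2/73, 6⋅ℯ} × [-78/7, 4/7]) ∪ ([-2/73, 6⋅ℯ] × {-78/7, 4/7})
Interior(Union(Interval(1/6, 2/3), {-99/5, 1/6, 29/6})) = Interval.open(1/6, 2/3)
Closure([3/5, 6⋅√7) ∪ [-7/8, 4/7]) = [-7/8, 4/7] ∪ [3/5, 6⋅√7]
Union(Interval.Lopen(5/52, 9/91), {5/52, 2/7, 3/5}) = Union({2/7, 3/5}, Interval(5/52, 9/91))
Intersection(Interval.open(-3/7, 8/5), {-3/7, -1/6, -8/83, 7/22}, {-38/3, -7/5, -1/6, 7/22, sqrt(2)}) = {-1/6, 7/22}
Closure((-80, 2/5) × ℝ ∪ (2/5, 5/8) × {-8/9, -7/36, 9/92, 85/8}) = ([-80, 2/5] × ℝ) ∪ ([2/5, 5/8] × {-8/9, -7/36, 9/92, 85/8})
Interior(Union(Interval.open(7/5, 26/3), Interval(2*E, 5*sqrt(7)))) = Interval.open(7/5, 5*sqrt(7))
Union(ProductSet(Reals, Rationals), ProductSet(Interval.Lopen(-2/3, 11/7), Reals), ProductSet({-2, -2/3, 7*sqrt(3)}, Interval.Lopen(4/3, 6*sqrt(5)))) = Union(ProductSet({-2, -2/3, 7*sqrt(3)}, Interval.Lopen(4/3, 6*sqrt(5))), ProductSet(Interval.Lopen(-2/3, 11/7), Reals), ProductSet(Reals, Rationals))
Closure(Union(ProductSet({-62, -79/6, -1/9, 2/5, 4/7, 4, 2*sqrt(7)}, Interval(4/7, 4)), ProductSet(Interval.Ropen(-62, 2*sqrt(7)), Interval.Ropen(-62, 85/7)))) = Union(ProductSet({-62, 2*sqrt(7)}, Interval(-62, 85/7)), ProductSet({-62, -79/6, -1/9, 2/5, 4/7, 4, 2*sqrt(7)}, Interval(4/7, 4)), ProductSet(Interval(-62, 2*sqrt(7)), {-62, 85/7}), ProductSet(Interval.Ropen(-62, 2*sqrt(7)), Interval.Ropen(-62, 85/7)))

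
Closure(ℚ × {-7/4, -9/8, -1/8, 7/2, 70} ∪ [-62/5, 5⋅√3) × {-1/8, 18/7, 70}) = (ℝ × {-7/4, -9/8, -1/8, 7/2, 70}) ∪ ([-62/5, 5⋅√3] × {-1/8, 18/7, 70})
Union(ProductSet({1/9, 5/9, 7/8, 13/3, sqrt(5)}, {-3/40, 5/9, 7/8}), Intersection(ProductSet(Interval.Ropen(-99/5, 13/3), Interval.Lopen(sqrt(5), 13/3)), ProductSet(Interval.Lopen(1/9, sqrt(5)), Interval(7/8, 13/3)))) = Union(ProductSet({1/9, 5/9, 7/8, 13/3, sqrt(5)}, {-3/40, 5/9, 7/8}), ProductSet(Interval.Lopen(1/9, sqrt(5)), Interval.Lopen(sqrt(5), 13/3)))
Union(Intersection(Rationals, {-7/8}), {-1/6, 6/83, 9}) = {-7/8, -1/6, 6/83, 9}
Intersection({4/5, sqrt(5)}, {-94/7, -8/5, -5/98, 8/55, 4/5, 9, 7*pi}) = {4/5}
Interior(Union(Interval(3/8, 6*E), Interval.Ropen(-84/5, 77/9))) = Interval.open(-84/5, 6*E)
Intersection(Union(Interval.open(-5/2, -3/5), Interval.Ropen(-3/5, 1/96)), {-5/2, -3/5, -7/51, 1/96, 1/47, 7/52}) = {-3/5, -7/51}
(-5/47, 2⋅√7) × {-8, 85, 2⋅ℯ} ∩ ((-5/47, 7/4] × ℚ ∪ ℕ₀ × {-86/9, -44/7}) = (-5/47, 7/4] × {-8, 85}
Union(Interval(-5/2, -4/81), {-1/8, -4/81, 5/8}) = Union({5/8}, Interval(-5/2, -4/81))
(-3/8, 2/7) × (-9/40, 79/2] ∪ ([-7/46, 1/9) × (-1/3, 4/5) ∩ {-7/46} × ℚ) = ({-7/46} × (ℚ ∩ (-1/3, 4/5))) ∪ ((-3/8, 2/7) × (-9/40, 79/2])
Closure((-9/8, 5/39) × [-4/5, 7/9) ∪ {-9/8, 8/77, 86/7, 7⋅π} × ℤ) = ({-9/8, 5/39} × [-4/5, 7/9]) ∪ ({-9/8, 8/77, 86/7, 7⋅π} × ℤ) ∪ ([-9/8, 5/39] × {-4/5, 7/9}) ∪ ((-9/8, 5/39) × [-4/5, 7/9))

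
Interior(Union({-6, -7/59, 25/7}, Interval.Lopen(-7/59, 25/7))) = Interval.open(-7/59, 25/7)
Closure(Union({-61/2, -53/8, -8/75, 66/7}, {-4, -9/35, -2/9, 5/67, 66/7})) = {-61/2, -53/8, -4, -9/35, -2/9, -8/75, 5/67, 66/7}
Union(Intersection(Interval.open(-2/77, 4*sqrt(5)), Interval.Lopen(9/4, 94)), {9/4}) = Interval.Ropen(9/4, 4*sqrt(5))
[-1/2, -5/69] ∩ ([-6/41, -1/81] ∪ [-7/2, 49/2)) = [-1/2, -5/69]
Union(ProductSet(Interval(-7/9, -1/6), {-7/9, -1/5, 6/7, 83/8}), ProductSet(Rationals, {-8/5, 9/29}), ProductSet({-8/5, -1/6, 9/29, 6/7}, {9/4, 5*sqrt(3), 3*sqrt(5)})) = Union(ProductSet({-8/5, -1/6, 9/29, 6/7}, {9/4, 5*sqrt(3), 3*sqrt(5)}), ProductSet(Interval(-7/9, -1/6), {-7/9, -1/5, 6/7, 83/8}), ProductSet(Rationals, {-8/5, 9/29}))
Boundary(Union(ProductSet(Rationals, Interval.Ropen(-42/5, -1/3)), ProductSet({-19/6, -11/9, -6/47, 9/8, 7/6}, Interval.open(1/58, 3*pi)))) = Union(ProductSet({-19/6, -11/9, -6/47, 9/8, 7/6}, Interval(1/58, 3*pi)), ProductSet(Reals, Interval(-42/5, -1/3)))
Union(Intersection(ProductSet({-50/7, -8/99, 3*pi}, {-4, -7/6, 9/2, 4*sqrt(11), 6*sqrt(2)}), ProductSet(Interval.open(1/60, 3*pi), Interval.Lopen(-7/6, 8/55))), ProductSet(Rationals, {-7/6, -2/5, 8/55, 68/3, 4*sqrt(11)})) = ProductSet(Rationals, {-7/6, -2/5, 8/55, 68/3, 4*sqrt(11)})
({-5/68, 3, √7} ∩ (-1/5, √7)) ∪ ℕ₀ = {-5/68} ∪ ℕ₀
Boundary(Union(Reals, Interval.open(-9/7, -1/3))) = EmptySet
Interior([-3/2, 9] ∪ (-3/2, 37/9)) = (-3/2, 9)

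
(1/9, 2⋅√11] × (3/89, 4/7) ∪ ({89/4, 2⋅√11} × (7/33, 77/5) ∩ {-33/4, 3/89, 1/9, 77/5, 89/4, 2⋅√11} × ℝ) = ({89/4, 2⋅√11} × (7/33, 77/5)) ∪ ((1/9, 2⋅√11] × (3/89, 4/7))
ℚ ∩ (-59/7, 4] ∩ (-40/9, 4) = ℚ ∩ (-40/9, 4)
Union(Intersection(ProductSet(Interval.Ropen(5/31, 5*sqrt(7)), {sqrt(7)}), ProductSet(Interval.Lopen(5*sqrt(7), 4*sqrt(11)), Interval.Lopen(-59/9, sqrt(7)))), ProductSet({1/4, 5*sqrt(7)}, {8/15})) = ProductSet({1/4, 5*sqrt(7)}, {8/15})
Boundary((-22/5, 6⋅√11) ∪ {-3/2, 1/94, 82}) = {-22/5, 82, 6⋅√11}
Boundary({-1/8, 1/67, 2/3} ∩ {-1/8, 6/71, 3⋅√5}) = {-1/8}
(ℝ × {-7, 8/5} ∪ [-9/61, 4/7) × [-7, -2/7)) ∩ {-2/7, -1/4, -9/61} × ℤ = ({-9/61} × {-7, -6, …, -1}) ∪ ({-2/7, -1/4, -9/61} × {-7})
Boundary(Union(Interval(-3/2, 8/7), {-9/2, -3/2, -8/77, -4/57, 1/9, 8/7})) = {-9/2, -3/2, 8/7}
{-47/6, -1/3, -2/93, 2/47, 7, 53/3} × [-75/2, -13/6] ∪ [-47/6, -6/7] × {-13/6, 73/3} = ([-47/6, -6/7] × {-13/6, 73/3}) ∪ ({-47/6, -1/3, -2/93, 2/47, 7, 53/3} × [-75/2, -13/6])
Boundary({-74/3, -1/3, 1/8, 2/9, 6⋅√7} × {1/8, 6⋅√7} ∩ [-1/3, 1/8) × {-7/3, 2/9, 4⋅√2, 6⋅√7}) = {-1/3} × {6⋅√7}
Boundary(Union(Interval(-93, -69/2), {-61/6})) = {-93, -69/2, -61/6}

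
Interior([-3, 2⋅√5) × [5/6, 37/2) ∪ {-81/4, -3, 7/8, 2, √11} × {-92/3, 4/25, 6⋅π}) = (-3, 2⋅√5) × (5/6, 37/2)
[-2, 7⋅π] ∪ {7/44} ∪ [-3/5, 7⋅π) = [-2, 7⋅π]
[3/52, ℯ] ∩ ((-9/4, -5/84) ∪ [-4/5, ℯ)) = [3/52, ℯ)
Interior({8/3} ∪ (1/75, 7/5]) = (1/75, 7/5)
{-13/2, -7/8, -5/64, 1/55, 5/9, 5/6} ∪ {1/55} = {-13/2, -7/8, -5/64, 1/55, 5/9, 5/6}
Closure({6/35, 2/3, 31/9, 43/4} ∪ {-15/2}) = {-15/2, 6/35, 2/3, 31/9, 43/4}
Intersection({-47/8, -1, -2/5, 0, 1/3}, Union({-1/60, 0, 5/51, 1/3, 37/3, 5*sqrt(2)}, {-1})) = {-1, 0, 1/3}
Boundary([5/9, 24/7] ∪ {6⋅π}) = {5/9, 24/7, 6⋅π}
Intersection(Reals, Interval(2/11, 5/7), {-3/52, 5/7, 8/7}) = {5/7}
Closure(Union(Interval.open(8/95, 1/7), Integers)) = Union(Integers, Interval(8/95, 1/7))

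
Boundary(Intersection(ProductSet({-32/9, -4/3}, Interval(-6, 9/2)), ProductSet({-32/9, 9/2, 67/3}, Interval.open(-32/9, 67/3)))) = ProductSet({-32/9}, Interval(-32/9, 9/2))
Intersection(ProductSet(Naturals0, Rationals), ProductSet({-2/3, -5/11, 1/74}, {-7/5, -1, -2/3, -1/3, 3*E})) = EmptySet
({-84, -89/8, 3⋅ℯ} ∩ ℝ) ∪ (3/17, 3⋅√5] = {-84, -89/8, 3⋅ℯ} ∪ (3/17, 3⋅√5]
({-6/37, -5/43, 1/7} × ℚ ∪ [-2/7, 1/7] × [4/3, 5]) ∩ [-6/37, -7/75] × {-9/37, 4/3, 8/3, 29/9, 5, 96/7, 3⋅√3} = ({-6/37, -5/43} × {-9/37, 4/3, 8/3, 29/9, 5, 96/7}) ∪ ([-6/37, -7/75] × {4/3, 8/3, 29/9, 5})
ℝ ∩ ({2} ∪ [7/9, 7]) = [7/9, 7]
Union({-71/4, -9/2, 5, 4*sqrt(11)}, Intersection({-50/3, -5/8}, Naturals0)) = {-71/4, -9/2, 5, 4*sqrt(11)}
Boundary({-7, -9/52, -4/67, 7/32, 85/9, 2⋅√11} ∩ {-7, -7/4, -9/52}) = {-7, -9/52}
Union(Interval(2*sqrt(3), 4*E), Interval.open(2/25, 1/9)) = Union(Interval.open(2/25, 1/9), Interval(2*sqrt(3), 4*E))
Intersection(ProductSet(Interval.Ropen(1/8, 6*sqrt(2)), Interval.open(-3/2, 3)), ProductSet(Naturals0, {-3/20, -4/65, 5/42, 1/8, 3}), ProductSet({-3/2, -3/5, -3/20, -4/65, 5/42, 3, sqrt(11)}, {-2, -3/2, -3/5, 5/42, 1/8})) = ProductSet({3}, {5/42, 1/8})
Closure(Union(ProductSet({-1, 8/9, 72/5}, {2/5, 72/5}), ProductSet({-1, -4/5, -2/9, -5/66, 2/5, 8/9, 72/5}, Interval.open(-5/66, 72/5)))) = ProductSet({-1, -4/5, -2/9, -5/66, 2/5, 8/9, 72/5}, Interval(-5/66, 72/5))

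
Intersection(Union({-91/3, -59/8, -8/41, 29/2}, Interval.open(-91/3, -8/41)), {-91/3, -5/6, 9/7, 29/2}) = {-91/3, -5/6, 29/2}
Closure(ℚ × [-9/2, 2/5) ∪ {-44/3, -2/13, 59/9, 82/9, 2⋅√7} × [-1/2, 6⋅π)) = (ℝ × [-9/2, 2/5]) ∪ ({-44/3, -2/13, 59/9, 82/9, 2⋅√7} × [-1/2, 6⋅π])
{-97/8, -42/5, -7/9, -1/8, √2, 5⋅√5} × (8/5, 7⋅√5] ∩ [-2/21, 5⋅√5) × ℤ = {√2} × {2, 3, …, 15}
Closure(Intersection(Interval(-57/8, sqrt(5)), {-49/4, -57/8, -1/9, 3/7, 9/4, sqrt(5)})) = {-57/8, -1/9, 3/7, sqrt(5)}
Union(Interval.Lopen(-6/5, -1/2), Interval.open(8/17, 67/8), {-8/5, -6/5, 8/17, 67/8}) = Union({-8/5}, Interval(-6/5, -1/2), Interval(8/17, 67/8))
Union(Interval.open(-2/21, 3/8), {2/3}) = Union({2/3}, Interval.open(-2/21, 3/8))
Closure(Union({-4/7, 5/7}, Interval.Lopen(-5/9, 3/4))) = Union({-4/7}, Interval(-5/9, 3/4))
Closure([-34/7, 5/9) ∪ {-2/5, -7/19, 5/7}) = [-34/7, 5/9] ∪ {5/7}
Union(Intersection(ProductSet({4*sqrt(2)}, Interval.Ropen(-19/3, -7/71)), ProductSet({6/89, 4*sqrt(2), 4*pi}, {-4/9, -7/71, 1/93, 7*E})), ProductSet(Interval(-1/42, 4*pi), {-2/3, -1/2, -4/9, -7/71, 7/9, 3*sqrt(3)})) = ProductSet(Interval(-1/42, 4*pi), {-2/3, -1/2, -4/9, -7/71, 7/9, 3*sqrt(3)})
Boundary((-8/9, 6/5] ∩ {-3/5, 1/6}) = {-3/5, 1/6}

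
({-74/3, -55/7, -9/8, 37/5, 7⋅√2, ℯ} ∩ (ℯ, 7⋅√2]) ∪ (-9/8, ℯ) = (-9/8, ℯ) ∪ {37/5, 7⋅√2}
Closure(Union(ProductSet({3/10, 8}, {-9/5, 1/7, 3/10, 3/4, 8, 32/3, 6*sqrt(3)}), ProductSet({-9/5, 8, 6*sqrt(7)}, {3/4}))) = Union(ProductSet({3/10, 8}, {-9/5, 1/7, 3/10, 3/4, 8, 32/3, 6*sqrt(3)}), ProductSet({-9/5, 8, 6*sqrt(7)}, {3/4}))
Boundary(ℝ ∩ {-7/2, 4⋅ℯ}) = {-7/2, 4⋅ℯ}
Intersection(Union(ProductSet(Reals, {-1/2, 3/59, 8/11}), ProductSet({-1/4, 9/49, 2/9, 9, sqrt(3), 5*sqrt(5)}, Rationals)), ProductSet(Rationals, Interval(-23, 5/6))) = Union(ProductSet({-1/4, 9/49, 2/9, 9}, Intersection(Interval(-23, 5/6), Rationals)), ProductSet(Rationals, {-1/2, 3/59, 8/11}))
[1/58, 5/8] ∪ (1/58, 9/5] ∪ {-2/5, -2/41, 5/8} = {-2/5, -2/41} ∪ [1/58, 9/5]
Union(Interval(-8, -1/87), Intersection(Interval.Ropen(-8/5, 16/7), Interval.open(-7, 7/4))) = Interval.Ropen(-8, 7/4)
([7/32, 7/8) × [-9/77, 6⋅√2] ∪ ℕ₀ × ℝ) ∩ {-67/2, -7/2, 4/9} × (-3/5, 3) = {4/9} × [-9/77, 3)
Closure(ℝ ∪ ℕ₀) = ℝ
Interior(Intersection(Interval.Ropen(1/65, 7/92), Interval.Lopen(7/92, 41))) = EmptySet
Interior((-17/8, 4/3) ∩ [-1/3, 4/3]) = (-1/3, 4/3)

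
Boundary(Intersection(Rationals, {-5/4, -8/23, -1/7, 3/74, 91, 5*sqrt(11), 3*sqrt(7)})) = {-5/4, -8/23, -1/7, 3/74, 91}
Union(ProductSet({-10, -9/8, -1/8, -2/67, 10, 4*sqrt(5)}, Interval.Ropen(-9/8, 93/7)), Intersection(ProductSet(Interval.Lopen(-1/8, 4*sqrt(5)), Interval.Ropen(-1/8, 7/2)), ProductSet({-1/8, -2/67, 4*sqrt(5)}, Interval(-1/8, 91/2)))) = ProductSet({-10, -9/8, -1/8, -2/67, 10, 4*sqrt(5)}, Interval.Ropen(-9/8, 93/7))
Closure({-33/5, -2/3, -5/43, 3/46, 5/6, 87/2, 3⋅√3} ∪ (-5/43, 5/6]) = {-33/5, -2/3, 87/2, 3⋅√3} ∪ [-5/43, 5/6]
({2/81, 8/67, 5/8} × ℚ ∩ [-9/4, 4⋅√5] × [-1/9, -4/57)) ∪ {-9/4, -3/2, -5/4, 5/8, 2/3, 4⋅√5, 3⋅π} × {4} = ({2/81, 8/67, 5/8} × (ℚ ∩ [-1/9, -4/57))) ∪ ({-9/4, -3/2, -5/4, 5/8, 2/3, 4⋅√5, 3⋅π} × {4})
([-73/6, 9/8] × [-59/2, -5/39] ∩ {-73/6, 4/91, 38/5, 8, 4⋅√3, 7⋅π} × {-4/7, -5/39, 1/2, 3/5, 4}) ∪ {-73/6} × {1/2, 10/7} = ({-73/6} × {1/2, 10/7}) ∪ ({-73/6, 4/91} × {-4/7, -5/39})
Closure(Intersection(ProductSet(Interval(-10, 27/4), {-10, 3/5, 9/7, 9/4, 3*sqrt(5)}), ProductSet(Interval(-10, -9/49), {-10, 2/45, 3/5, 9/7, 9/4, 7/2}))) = ProductSet(Interval(-10, -9/49), {-10, 3/5, 9/7, 9/4})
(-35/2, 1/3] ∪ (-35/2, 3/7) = (-35/2, 3/7)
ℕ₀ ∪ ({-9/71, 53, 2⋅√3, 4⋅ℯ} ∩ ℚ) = {-9/71} ∪ ℕ₀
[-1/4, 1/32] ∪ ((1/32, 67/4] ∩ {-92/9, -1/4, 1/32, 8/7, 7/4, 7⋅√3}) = [-1/4, 1/32] ∪ {8/7, 7/4, 7⋅√3}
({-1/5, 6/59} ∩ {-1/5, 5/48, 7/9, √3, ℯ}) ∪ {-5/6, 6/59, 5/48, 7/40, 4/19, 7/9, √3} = {-5/6, -1/5, 6/59, 5/48, 7/40, 4/19, 7/9, √3}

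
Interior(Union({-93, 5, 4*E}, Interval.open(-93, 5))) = Interval.open(-93, 5)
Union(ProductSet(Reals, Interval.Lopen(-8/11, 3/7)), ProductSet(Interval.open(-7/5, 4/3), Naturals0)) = Union(ProductSet(Interval.open(-7/5, 4/3), Naturals0), ProductSet(Reals, Interval.Lopen(-8/11, 3/7)))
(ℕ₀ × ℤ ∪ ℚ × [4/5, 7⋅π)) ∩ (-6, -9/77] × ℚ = (ℚ ∩ (-6, -9/77]) × (ℚ ∩ [4/5, 7⋅π))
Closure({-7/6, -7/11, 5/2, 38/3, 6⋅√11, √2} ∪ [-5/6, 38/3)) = {-7/6, 6⋅√11} ∪ [-5/6, 38/3]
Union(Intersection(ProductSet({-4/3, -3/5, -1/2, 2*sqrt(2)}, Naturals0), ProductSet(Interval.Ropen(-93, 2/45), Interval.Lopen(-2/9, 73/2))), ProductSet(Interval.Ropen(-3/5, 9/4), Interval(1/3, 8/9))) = Union(ProductSet({-4/3, -3/5, -1/2}, Range(0, 37, 1)), ProductSet(Interval.Ropen(-3/5, 9/4), Interval(1/3, 8/9)))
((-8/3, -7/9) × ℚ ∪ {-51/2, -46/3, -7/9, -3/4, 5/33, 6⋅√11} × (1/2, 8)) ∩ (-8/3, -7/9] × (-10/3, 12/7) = ({-7/9} × (1/2, 12/7)) ∪ ((-8/3, -7/9) × (ℚ ∩ (-10/3, 12/7)))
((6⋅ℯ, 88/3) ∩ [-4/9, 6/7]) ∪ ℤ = ℤ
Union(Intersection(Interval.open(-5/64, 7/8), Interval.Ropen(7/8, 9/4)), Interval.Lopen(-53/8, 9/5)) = Interval.Lopen(-53/8, 9/5)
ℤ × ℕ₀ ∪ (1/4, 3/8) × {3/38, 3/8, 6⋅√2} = (ℤ × ℕ₀) ∪ ((1/4, 3/8) × {3/38, 3/8, 6⋅√2})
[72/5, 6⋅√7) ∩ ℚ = ℚ ∩ [72/5, 6⋅√7)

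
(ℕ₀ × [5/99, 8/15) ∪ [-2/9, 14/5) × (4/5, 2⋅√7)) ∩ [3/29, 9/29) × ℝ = [3/29, 9/29) × (4/5, 2⋅√7)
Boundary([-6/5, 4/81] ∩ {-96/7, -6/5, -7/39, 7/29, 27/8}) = {-6/5, -7/39}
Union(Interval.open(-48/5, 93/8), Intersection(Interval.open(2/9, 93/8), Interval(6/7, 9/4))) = Interval.open(-48/5, 93/8)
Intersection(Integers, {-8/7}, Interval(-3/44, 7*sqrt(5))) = EmptySet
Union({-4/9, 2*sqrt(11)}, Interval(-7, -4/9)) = Union({2*sqrt(11)}, Interval(-7, -4/9))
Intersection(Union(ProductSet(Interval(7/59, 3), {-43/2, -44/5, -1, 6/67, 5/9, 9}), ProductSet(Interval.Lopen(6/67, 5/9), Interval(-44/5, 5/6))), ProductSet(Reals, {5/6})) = ProductSet(Interval.Lopen(6/67, 5/9), {5/6})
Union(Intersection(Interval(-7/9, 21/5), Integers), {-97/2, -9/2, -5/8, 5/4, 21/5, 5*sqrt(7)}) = Union({-97/2, -9/2, -5/8, 5/4, 21/5, 5*sqrt(7)}, Range(0, 5, 1))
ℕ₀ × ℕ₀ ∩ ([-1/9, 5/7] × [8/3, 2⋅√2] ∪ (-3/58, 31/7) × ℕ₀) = {0, 1, …, 4} × ℕ₀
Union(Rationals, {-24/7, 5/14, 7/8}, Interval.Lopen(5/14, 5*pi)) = Union(Interval(5/14, 5*pi), Rationals)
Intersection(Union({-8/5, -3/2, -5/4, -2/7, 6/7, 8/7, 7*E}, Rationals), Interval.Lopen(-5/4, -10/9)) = Intersection(Interval.Lopen(-5/4, -10/9), Rationals)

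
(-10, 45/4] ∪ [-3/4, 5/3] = (-10, 45/4]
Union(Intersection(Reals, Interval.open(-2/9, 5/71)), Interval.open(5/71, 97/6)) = Union(Interval.open(-2/9, 5/71), Interval.open(5/71, 97/6))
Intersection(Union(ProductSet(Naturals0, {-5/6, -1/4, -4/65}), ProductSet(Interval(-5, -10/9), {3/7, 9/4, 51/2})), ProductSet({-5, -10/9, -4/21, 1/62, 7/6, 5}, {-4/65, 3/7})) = Union(ProductSet({5}, {-4/65}), ProductSet({-5, -10/9}, {3/7}))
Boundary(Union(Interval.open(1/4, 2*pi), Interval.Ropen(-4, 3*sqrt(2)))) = {-4, 2*pi}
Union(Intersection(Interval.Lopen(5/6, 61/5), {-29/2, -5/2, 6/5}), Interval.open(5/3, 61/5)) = Union({6/5}, Interval.open(5/3, 61/5))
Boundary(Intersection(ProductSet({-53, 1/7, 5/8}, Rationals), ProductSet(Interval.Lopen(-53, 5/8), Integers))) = ProductSet({1/7, 5/8}, Integers)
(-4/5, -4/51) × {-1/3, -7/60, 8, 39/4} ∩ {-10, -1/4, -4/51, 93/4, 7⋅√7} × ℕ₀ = {-1/4} × {8}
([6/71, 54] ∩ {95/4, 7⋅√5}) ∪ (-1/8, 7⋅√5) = (-1/8, 7⋅√5] ∪ {95/4}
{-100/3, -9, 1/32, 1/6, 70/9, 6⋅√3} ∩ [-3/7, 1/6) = {1/32}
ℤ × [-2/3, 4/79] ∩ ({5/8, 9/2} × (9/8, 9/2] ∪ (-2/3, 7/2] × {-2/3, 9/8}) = {0, 1, 2, 3} × {-2/3}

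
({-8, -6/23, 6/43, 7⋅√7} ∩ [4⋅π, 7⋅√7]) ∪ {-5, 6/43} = {-5, 6/43, 7⋅√7}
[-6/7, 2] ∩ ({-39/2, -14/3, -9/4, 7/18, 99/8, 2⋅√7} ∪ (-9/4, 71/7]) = [-6/7, 2]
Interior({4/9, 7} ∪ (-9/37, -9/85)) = (-9/37, -9/85)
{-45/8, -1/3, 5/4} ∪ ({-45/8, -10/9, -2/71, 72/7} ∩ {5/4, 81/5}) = {-45/8, -1/3, 5/4}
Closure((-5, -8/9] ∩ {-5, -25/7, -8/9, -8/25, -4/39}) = {-25/7, -8/9}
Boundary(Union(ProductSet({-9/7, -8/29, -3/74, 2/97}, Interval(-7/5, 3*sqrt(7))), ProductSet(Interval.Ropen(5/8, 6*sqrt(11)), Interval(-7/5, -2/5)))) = Union(ProductSet({5/8, 6*sqrt(11)}, Interval(-7/5, -2/5)), ProductSet({-9/7, -8/29, -3/74, 2/97}, Interval(-7/5, 3*sqrt(7))), ProductSet(Interval(5/8, 6*sqrt(11)), {-7/5, -2/5}))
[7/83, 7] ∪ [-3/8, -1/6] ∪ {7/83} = [-3/8, -1/6] ∪ [7/83, 7]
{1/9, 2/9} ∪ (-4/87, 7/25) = (-4/87, 7/25)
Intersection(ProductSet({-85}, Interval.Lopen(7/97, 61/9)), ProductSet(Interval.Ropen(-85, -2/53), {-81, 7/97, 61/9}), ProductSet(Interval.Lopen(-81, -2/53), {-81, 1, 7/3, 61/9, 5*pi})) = EmptySet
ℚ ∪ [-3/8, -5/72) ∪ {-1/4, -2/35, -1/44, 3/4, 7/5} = ℚ ∪ [-3/8, -5/72]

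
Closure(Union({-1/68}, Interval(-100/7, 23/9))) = Interval(-100/7, 23/9)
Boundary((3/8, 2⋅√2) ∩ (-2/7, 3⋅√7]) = {3/8, 2⋅√2}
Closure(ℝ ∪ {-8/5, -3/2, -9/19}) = ℝ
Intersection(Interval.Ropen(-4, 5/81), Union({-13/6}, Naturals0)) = Union({-13/6}, Range(0, 1, 1))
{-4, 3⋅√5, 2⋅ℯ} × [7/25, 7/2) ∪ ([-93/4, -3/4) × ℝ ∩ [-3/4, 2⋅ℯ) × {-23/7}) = {-4, 3⋅√5, 2⋅ℯ} × [7/25, 7/2)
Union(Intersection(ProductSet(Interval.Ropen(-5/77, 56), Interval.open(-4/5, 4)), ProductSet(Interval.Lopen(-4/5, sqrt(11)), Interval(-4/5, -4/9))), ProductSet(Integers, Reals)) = Union(ProductSet(Integers, Reals), ProductSet(Interval(-5/77, sqrt(11)), Interval.Lopen(-4/5, -4/9)))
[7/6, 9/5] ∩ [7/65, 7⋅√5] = [7/6, 9/5]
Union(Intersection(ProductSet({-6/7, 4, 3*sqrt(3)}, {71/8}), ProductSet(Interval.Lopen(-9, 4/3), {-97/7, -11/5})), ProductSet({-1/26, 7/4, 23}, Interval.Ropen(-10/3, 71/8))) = ProductSet({-1/26, 7/4, 23}, Interval.Ropen(-10/3, 71/8))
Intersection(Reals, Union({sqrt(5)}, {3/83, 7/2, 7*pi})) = {3/83, 7/2, sqrt(5), 7*pi}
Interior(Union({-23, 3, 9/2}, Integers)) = EmptySet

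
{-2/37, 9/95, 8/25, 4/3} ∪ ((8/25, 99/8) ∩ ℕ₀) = {-2/37, 9/95, 8/25, 4/3} ∪ {1, 2, …, 12}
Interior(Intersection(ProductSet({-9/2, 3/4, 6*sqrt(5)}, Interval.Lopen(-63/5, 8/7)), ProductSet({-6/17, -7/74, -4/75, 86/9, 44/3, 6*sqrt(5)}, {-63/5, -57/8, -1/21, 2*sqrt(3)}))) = EmptySet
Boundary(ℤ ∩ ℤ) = ℤ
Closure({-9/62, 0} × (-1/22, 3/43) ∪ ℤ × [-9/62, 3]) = (ℤ × [-9/62, 3]) ∪ ({-9/62, 0} × [-1/22, 3/43])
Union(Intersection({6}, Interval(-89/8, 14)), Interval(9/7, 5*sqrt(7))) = Interval(9/7, 5*sqrt(7))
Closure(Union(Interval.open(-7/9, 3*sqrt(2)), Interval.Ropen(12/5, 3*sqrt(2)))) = Interval(-7/9, 3*sqrt(2))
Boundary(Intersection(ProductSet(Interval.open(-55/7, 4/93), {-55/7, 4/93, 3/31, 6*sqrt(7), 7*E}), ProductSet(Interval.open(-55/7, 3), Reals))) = ProductSet(Interval(-55/7, 4/93), {-55/7, 4/93, 3/31, 6*sqrt(7), 7*E})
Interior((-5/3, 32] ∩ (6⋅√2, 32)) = (6⋅√2, 32)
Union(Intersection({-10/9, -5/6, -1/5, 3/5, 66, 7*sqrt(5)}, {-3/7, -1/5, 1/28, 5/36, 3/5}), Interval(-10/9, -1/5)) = Union({3/5}, Interval(-10/9, -1/5))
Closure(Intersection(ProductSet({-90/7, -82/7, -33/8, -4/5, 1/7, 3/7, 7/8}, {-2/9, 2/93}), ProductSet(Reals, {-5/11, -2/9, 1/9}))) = ProductSet({-90/7, -82/7, -33/8, -4/5, 1/7, 3/7, 7/8}, {-2/9})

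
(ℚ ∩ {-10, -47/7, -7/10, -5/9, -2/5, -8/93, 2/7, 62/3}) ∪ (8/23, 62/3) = {-10, -47/7, -7/10, -5/9, -2/5, -8/93, 2/7} ∪ (8/23, 62/3]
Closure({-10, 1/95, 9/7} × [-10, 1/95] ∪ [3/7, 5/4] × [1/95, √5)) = ({-10, 1/95, 9/7} × [-10, 1/95]) ∪ ([3/7, 5/4] × [1/95, √5])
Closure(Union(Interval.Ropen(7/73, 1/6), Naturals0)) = Union(Complement(Naturals0, Interval.open(7/73, 1/6)), Interval(7/73, 1/6), Naturals0)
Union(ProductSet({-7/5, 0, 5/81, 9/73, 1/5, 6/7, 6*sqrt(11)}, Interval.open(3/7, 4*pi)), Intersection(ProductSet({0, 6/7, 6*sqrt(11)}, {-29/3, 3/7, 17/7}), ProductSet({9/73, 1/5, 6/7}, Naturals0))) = ProductSet({-7/5, 0, 5/81, 9/73, 1/5, 6/7, 6*sqrt(11)}, Interval.open(3/7, 4*pi))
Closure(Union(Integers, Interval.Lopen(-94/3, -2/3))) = Union(Integers, Interval(-94/3, -2/3))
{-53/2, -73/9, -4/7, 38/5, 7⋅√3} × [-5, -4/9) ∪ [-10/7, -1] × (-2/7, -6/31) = ([-10/7, -1] × (-2/7, -6/31)) ∪ ({-53/2, -73/9, -4/7, 38/5, 7⋅√3} × [-5, -4/9))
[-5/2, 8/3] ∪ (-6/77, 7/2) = [-5/2, 7/2)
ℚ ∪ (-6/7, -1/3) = ℚ ∪ [-6/7, -1/3]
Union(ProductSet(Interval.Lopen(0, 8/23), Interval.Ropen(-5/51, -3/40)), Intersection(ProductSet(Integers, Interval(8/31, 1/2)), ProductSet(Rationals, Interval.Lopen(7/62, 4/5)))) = Union(ProductSet(Integers, Interval(8/31, 1/2)), ProductSet(Interval.Lopen(0, 8/23), Interval.Ropen(-5/51, -3/40)))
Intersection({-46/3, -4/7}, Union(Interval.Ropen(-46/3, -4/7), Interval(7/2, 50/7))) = {-46/3}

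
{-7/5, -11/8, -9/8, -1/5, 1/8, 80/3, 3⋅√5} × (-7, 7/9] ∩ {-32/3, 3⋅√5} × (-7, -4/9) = {3⋅√5} × (-7, -4/9)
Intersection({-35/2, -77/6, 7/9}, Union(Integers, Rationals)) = {-35/2, -77/6, 7/9}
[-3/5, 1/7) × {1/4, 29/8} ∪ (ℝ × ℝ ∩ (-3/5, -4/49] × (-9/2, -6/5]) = ([-3/5, 1/7) × {1/4, 29/8}) ∪ ((-3/5, -4/49] × (-9/2, -6/5])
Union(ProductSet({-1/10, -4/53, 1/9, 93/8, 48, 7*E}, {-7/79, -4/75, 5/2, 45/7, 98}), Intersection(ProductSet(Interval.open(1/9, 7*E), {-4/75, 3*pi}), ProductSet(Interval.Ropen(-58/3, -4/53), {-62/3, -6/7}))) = ProductSet({-1/10, -4/53, 1/9, 93/8, 48, 7*E}, {-7/79, -4/75, 5/2, 45/7, 98})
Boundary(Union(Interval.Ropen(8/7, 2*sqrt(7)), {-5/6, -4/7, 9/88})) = {-5/6, -4/7, 9/88, 8/7, 2*sqrt(7)}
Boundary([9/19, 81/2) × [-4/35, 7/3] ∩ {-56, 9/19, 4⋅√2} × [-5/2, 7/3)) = {9/19, 4⋅√2} × [-4/35, 7/3]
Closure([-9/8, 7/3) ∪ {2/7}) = [-9/8, 7/3]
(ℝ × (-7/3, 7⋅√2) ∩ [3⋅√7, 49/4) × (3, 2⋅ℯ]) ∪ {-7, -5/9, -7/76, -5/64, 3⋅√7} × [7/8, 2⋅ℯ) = ([3⋅√7, 49/4) × (3, 2⋅ℯ]) ∪ ({-7, -5/9, -7/76, -5/64, 3⋅√7} × [7/8, 2⋅ℯ))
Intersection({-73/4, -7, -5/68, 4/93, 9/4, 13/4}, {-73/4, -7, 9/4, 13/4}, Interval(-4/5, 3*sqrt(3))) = {9/4, 13/4}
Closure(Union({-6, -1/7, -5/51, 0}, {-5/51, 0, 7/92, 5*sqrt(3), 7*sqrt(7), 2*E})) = {-6, -1/7, -5/51, 0, 7/92, 5*sqrt(3), 7*sqrt(7), 2*E}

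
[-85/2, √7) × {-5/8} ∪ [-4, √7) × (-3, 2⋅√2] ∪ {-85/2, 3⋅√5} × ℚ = ({-85/2, 3⋅√5} × ℚ) ∪ ([-85/2, √7) × {-5/8}) ∪ ([-4, √7) × (-3, 2⋅√2])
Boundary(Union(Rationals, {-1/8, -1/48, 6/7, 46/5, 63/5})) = Reals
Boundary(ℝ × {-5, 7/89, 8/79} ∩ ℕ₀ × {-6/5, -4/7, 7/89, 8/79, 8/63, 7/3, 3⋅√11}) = ℕ₀ × {7/89, 8/79}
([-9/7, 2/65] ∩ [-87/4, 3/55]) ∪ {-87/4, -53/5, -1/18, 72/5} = {-87/4, -53/5, 72/5} ∪ [-9/7, 2/65]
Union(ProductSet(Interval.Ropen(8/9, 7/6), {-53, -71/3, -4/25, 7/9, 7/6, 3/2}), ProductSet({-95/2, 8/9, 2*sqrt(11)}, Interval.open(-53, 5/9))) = Union(ProductSet({-95/2, 8/9, 2*sqrt(11)}, Interval.open(-53, 5/9)), ProductSet(Interval.Ropen(8/9, 7/6), {-53, -71/3, -4/25, 7/9, 7/6, 3/2}))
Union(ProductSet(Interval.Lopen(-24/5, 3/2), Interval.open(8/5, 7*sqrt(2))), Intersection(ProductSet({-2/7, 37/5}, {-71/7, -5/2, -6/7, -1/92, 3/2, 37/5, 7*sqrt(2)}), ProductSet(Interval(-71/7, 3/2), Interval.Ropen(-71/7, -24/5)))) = Union(ProductSet({-2/7}, {-71/7}), ProductSet(Interval.Lopen(-24/5, 3/2), Interval.open(8/5, 7*sqrt(2))))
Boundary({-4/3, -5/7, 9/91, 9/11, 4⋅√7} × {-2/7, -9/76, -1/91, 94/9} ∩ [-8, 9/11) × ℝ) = {-4/3, -5/7, 9/91} × {-2/7, -9/76, -1/91, 94/9}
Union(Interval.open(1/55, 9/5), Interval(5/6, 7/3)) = Interval.Lopen(1/55, 7/3)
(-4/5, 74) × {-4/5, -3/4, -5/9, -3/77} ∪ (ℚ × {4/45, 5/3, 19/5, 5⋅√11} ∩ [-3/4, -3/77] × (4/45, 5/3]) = ((ℚ ∩ [-3/4, -3/77]) × {5/3}) ∪ ((-4/5, 74) × {-4/5, -3/4, -5/9, -3/77})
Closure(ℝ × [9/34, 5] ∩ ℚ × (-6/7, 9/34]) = ℝ × {9/34}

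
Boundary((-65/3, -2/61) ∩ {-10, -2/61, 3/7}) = {-10}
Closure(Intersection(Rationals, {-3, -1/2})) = {-3, -1/2}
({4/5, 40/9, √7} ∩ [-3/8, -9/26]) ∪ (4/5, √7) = (4/5, √7)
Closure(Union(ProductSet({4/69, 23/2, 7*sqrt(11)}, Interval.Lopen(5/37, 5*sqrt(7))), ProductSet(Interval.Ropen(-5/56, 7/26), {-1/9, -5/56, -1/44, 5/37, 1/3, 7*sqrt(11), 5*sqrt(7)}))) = Union(ProductSet({4/69, 23/2, 7*sqrt(11)}, Interval(5/37, 5*sqrt(7))), ProductSet(Interval(-5/56, 7/26), {-1/9, -5/56, -1/44, 5/37, 1/3, 7*sqrt(11), 5*sqrt(7)}))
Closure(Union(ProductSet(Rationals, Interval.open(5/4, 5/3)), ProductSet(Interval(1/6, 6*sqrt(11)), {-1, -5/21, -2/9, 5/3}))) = Union(ProductSet(Interval(1/6, 6*sqrt(11)), {-1, -5/21, -2/9, 5/3}), ProductSet(Reals, Interval(5/4, 5/3)))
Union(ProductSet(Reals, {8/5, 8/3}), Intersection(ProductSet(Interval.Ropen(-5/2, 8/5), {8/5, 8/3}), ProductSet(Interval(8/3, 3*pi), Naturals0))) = ProductSet(Reals, {8/5, 8/3})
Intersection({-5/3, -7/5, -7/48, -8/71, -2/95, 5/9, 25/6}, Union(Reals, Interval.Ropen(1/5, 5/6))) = {-5/3, -7/5, -7/48, -8/71, -2/95, 5/9, 25/6}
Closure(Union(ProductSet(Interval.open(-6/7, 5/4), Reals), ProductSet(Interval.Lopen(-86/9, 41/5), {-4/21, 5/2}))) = Union(ProductSet(Interval(-86/9, 41/5), {-4/21, 5/2}), ProductSet(Interval(-6/7, 5/4), Reals))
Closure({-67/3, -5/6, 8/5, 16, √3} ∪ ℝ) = ℝ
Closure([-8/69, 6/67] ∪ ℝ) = (-∞, ∞)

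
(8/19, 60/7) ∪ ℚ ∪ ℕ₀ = ℚ ∪ [8/19, 60/7]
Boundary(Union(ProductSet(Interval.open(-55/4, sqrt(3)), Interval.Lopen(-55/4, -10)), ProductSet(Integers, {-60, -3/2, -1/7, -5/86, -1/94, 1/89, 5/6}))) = Union(ProductSet({-55/4, sqrt(3)}, Interval(-55/4, -10)), ProductSet(Integers, {-60, -3/2, -1/7, -5/86, -1/94, 1/89, 5/6}), ProductSet(Interval(-55/4, sqrt(3)), {-55/4, -10}))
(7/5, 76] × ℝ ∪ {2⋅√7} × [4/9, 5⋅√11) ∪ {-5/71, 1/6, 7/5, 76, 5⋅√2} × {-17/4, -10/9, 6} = ((7/5, 76] × ℝ) ∪ ({-5/71, 1/6, 7/5, 76, 5⋅√2} × {-17/4, -10/9, 6})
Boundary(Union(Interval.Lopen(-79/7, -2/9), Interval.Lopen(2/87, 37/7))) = {-79/7, -2/9, 2/87, 37/7}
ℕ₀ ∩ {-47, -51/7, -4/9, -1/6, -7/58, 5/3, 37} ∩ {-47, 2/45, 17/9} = ∅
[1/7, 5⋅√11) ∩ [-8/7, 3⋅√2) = [1/7, 3⋅√2)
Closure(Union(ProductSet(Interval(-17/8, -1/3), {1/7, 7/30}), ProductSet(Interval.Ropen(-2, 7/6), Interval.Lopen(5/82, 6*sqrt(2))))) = Union(ProductSet({-2, 7/6}, Interval(5/82, 6*sqrt(2))), ProductSet(Interval(-17/8, -1/3), {1/7, 7/30}), ProductSet(Interval(-2, 7/6), {5/82, 6*sqrt(2)}), ProductSet(Interval.Ropen(-2, 7/6), Interval.Lopen(5/82, 6*sqrt(2))))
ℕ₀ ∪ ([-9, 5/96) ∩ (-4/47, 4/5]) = (-4/47, 5/96) ∪ ℕ₀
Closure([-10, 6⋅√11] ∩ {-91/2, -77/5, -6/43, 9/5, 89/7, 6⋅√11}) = {-6/43, 9/5, 89/7, 6⋅√11}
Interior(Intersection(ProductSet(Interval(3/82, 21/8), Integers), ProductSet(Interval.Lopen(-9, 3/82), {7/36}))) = EmptySet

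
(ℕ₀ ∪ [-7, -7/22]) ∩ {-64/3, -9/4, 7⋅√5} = {-9/4}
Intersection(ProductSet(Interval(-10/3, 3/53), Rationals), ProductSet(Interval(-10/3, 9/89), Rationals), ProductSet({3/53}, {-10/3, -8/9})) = ProductSet({3/53}, {-10/3, -8/9})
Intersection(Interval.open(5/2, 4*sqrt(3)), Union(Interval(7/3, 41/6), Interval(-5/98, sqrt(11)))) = Interval.Lopen(5/2, 41/6)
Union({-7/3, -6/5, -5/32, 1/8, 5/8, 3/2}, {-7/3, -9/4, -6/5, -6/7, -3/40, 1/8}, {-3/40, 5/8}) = {-7/3, -9/4, -6/5, -6/7, -5/32, -3/40, 1/8, 5/8, 3/2}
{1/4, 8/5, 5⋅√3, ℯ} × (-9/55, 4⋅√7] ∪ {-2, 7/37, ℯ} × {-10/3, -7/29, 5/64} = ({-2, 7/37, ℯ} × {-10/3, -7/29, 5/64}) ∪ ({1/4, 8/5, 5⋅√3, ℯ} × (-9/55, 4⋅√7])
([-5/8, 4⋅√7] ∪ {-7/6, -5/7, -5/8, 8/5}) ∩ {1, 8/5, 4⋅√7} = {1, 8/5, 4⋅√7}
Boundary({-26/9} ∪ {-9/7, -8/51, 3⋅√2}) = {-26/9, -9/7, -8/51, 3⋅√2}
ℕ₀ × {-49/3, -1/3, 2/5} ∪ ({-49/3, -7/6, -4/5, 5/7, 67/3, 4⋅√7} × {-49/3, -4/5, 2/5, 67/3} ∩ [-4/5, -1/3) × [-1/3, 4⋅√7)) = ({-4/5} × {2/5}) ∪ (ℕ₀ × {-49/3, -1/3, 2/5})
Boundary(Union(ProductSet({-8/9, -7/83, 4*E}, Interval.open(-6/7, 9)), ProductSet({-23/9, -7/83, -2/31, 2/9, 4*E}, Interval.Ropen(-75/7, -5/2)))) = Union(ProductSet({-8/9, -7/83, 4*E}, Interval(-6/7, 9)), ProductSet({-23/9, -7/83, -2/31, 2/9, 4*E}, Interval(-75/7, -5/2)))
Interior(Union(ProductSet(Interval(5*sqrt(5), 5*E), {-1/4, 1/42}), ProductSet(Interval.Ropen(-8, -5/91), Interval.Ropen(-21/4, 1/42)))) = ProductSet(Interval.open(-8, -5/91), Interval.open(-21/4, 1/42))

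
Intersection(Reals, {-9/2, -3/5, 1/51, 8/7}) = {-9/2, -3/5, 1/51, 8/7}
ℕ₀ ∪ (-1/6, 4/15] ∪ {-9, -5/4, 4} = {-9, -5/4} ∪ (-1/6, 4/15] ∪ ℕ₀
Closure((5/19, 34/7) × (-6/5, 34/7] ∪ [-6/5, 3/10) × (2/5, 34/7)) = ({-6/5} × [2/5, 34/7]) ∪ ({34/7} × [-6/5, 34/7]) ∪ ([-6/5, 3/10] × {34/7}) ∪ ([-6/5, 5/19] × {2/5, 34/7}) ∪ ([5/19, 34/7] × {-6/5, 34/7}) ∪ ([-6/5, 3/10) × (2/5, 34/7)) ∪ ((5/19, 34/7) × (-6/5, 34/7]) ∪ ({5/19, 34/7} × ([-6/5, 2/5] ∪ {34/7}))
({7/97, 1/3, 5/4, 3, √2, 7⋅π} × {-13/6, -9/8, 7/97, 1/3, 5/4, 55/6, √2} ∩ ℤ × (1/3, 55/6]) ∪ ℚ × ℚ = (ℚ × ℚ) ∪ ({3} × {5/4, 55/6, √2})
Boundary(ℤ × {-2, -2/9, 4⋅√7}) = ℤ × {-2, -2/9, 4⋅√7}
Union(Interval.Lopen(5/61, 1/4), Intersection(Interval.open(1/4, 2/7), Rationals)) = Union(Intersection(Interval.open(1/4, 2/7), Rationals), Interval.Lopen(5/61, 1/4))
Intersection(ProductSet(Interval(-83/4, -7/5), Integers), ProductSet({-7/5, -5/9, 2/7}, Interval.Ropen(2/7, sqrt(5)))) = ProductSet({-7/5}, Range(1, 3, 1))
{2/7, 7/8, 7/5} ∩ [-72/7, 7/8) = {2/7}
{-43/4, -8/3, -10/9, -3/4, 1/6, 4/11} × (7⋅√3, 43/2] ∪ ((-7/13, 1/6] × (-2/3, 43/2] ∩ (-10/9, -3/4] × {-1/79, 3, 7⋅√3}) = {-43/4, -8/3, -10/9, -3/4, 1/6, 4/11} × (7⋅√3, 43/2]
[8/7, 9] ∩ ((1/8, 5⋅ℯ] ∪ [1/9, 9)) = [8/7, 9]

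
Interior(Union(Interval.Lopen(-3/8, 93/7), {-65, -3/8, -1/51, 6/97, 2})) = Interval.open(-3/8, 93/7)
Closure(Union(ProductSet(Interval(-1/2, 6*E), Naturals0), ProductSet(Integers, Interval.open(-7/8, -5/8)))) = Union(ProductSet(Integers, Interval(-7/8, -5/8)), ProductSet(Interval(-1/2, 6*E), Naturals0))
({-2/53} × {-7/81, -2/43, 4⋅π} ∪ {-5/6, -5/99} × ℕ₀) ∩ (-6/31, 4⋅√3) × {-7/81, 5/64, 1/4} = {-2/53} × {-7/81}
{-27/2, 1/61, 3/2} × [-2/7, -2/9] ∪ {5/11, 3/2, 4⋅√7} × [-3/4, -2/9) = ({-27/2, 1/61, 3/2} × [-2/7, -2/9]) ∪ ({5/11, 3/2, 4⋅√7} × [-3/4, -2/9))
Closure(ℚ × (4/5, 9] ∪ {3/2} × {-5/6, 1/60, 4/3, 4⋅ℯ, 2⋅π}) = (ℝ × [4/5, 9]) ∪ ({3/2} × {-5/6, 1/60, 4/3, 4⋅ℯ, 2⋅π})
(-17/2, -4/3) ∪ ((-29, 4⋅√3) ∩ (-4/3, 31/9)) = (-17/2, -4/3) ∪ (-4/3, 31/9)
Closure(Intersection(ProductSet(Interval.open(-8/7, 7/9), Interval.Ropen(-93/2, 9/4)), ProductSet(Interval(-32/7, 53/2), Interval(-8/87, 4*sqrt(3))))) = Union(ProductSet({-8/7, 7/9}, Interval(-8/87, 9/4)), ProductSet(Interval(-8/7, 7/9), {-8/87, 9/4}), ProductSet(Interval.open(-8/7, 7/9), Interval.Ropen(-8/87, 9/4)))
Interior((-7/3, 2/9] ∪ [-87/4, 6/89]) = (-87/4, 2/9)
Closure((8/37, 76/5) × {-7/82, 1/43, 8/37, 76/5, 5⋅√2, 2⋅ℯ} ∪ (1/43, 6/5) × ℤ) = ([1/43, 6/5] × ℤ) ∪ ([8/37, 76/5] × {-7/82, 1/43, 8/37, 76/5, 5⋅√2, 2⋅ℯ})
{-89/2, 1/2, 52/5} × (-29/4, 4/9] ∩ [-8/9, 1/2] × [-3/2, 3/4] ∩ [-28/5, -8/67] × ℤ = ∅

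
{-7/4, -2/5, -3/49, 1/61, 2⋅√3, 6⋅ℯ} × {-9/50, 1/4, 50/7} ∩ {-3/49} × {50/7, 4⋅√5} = {-3/49} × {50/7}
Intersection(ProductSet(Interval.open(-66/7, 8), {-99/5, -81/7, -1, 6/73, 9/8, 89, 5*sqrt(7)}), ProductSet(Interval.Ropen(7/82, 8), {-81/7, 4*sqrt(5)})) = ProductSet(Interval.Ropen(7/82, 8), {-81/7})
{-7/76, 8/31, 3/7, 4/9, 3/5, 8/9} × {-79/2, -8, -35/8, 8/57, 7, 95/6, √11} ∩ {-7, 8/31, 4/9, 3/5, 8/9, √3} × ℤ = {8/31, 4/9, 3/5, 8/9} × {-8, 7}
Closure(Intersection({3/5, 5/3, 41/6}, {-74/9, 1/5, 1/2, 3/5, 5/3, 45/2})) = {3/5, 5/3}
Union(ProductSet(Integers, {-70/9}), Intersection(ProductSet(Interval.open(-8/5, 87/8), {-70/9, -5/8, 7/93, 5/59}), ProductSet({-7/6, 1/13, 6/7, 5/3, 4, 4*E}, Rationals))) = Union(ProductSet({-7/6, 1/13, 6/7, 5/3, 4, 4*E}, {-70/9, -5/8, 7/93, 5/59}), ProductSet(Integers, {-70/9}))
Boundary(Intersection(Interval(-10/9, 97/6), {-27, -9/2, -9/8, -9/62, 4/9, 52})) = {-9/62, 4/9}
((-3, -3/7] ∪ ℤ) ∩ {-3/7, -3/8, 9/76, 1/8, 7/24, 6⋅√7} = {-3/7}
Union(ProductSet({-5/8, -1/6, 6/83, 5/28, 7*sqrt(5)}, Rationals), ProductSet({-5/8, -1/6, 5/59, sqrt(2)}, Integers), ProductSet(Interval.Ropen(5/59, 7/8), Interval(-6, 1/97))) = Union(ProductSet({-5/8, -1/6, 5/59, sqrt(2)}, Integers), ProductSet({-5/8, -1/6, 6/83, 5/28, 7*sqrt(5)}, Rationals), ProductSet(Interval.Ropen(5/59, 7/8), Interval(-6, 1/97)))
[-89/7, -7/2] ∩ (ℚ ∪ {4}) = ℚ ∩ [-89/7, -7/2]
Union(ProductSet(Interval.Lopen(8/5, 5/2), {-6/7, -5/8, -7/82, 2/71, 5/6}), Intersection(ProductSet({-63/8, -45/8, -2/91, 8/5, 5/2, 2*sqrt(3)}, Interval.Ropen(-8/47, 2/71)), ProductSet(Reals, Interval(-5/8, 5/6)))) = Union(ProductSet({-63/8, -45/8, -2/91, 8/5, 5/2, 2*sqrt(3)}, Interval.Ropen(-8/47, 2/71)), ProductSet(Interval.Lopen(8/5, 5/2), {-6/7, -5/8, -7/82, 2/71, 5/6}))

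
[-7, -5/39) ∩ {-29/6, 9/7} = {-29/6}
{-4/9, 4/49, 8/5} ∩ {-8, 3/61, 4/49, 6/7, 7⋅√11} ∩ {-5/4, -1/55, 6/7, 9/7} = ∅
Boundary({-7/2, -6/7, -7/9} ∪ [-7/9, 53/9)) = {-7/2, -6/7, -7/9, 53/9}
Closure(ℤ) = ℤ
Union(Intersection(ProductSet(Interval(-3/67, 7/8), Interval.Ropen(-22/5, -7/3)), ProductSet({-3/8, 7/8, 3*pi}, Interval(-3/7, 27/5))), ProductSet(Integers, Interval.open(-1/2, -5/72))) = ProductSet(Integers, Interval.open(-1/2, -5/72))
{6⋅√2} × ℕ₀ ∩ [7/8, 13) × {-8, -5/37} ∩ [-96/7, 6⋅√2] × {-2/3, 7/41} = ∅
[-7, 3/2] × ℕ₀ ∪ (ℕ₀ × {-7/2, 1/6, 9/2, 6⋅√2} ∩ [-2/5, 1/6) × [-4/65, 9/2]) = ([-7, 3/2] × ℕ₀) ∪ ({0} × {1/6, 9/2})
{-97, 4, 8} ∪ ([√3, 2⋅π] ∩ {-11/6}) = {-97, 4, 8}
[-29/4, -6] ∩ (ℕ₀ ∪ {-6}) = {-6}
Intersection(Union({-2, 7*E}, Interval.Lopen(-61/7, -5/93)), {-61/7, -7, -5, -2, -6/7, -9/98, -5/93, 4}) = {-7, -5, -2, -6/7, -9/98, -5/93}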